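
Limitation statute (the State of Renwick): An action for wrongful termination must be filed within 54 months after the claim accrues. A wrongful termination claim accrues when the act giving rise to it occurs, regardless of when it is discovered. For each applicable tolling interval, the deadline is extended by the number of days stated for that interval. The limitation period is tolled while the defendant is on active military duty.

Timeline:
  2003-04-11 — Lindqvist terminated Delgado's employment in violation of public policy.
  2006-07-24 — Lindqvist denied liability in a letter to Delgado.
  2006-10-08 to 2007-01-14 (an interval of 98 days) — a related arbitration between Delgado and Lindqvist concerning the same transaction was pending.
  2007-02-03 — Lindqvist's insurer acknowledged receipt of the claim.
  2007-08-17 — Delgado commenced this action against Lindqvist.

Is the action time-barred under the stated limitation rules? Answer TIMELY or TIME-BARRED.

TIMELY

The claim accrued on 2003-04-11, the date of the act.
54 months from 2003-04-11 is 2007-10-11.
No stated provision tolls the period for a pending arbitration, so the interval from 2006-10-08 to 2007-01-14 has no effect on the deadline.
The other events in the timeline have no effect on the limitation period under the stated rules.
Filing on 2007-08-17 beat the 2007-10-11 deadline — the action is timely.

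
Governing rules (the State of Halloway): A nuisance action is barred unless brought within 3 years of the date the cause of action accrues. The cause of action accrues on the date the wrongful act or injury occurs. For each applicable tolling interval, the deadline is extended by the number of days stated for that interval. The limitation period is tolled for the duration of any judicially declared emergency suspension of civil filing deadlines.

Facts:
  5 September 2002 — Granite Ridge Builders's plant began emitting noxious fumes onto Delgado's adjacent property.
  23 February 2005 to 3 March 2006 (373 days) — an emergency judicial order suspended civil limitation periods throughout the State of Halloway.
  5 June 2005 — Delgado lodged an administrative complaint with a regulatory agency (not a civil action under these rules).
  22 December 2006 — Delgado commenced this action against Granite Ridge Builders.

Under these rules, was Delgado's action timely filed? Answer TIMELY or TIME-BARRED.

TIME-BARRED

The limitation period began to run on 5 September 2002.
The untolled deadline — 3 years after 5 September 2002 — is 5 September 2005.
Because the emergency suspension of filing deadlines ran from 23 February 2005 to 3 March 2006, the deadline is extended by 373 days to 13 September 2006.
The other events in the timeline have no effect on the limitation period under the stated rules.
The 22 December 2006 filing falls after the 13 September 2006 deadline; the claim is time-barred.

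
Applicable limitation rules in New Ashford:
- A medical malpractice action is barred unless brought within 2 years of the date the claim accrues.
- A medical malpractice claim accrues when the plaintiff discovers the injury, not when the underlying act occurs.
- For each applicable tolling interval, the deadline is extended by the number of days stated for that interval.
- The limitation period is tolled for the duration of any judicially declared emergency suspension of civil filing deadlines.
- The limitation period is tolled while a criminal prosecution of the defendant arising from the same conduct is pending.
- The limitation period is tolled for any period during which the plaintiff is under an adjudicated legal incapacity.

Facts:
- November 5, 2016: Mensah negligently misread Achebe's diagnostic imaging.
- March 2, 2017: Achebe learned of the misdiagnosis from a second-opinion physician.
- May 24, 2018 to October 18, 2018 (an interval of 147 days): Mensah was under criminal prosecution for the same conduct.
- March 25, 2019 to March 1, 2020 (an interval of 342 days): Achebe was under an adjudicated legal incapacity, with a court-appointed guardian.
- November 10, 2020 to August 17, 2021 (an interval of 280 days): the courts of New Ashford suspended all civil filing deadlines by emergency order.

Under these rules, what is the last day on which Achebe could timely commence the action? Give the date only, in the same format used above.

The claim did not accrue until Achebe discovered the injury on March 2, 2017; the November 5, 2016 act date does not start the clock under the stated rule.
2 years from March 2, 2017 is March 2, 2019.
The period was tolled for 147 days by the pending criminal prosecution (May 24, 2018 to October 18, 2018), pushing the deadline to July 27, 2019.
The plaintiff's legal incapacity from March 25, 2019 to March 1, 2020 tolled the period for 342 days, extending the deadline to July 3, 2020.
By the time the emergency suspension of filing deadlines began on November 10, 2020, the limitation period had already expired on July 3, 2020; that interval cannot revive it.

July 3, 2020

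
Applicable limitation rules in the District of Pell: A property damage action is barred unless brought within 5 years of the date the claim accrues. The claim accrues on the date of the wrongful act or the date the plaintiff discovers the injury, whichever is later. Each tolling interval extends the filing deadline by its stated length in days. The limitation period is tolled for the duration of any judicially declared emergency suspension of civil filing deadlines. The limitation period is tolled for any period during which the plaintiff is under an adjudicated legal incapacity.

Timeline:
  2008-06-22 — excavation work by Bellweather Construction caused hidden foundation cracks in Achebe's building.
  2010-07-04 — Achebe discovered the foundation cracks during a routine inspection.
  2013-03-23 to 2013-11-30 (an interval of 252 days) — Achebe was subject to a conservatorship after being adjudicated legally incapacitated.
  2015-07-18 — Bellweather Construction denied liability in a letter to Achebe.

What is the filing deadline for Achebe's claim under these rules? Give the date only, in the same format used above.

2016-03-12

Because discovery on 2010-07-04 post-dates the 2008-06-22 act, accrual under the later-of rule falls on 2010-07-04.
5 years from 2010-07-04 is 2015-07-04.
Because the plaintiff's legal incapacity ran from 2013-03-23 to 2013-11-30, the deadline is extended by 252 days to 2016-03-12.
Nothing else in the chronology tolls or restarts the period.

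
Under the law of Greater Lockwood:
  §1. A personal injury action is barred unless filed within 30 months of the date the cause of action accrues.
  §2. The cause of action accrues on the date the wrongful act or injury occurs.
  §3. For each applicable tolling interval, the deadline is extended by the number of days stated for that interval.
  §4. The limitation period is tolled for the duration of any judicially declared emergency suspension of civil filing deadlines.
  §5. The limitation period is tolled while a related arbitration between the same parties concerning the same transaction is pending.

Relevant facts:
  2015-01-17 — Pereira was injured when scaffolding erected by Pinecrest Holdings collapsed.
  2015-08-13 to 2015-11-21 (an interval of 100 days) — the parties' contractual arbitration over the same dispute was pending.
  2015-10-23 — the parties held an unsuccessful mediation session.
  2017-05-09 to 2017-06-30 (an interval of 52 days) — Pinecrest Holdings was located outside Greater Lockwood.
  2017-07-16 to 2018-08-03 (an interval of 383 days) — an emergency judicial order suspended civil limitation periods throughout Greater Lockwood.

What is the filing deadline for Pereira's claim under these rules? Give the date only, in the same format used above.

2018-11-12

The limitation period began to run on 2015-01-17.
30 months from 2015-01-17 is 2017-07-17.
The pending related arbitration from 2015-08-13 to 2015-11-21 tolled the period for 100 days, extending the deadline to 2017-10-25.
Because the emergency suspension of filing deadlines ran from 2017-07-16 to 2018-08-03, the deadline is extended by 383 days to 2018-11-12.
The defendant's absence from the jurisdiction from 2017-05-09 to 2017-06-30 does not toll the period, because no stated rule makes the defendant's absence a tolling event.
Nothing else in the chronology tolls or restarts the period.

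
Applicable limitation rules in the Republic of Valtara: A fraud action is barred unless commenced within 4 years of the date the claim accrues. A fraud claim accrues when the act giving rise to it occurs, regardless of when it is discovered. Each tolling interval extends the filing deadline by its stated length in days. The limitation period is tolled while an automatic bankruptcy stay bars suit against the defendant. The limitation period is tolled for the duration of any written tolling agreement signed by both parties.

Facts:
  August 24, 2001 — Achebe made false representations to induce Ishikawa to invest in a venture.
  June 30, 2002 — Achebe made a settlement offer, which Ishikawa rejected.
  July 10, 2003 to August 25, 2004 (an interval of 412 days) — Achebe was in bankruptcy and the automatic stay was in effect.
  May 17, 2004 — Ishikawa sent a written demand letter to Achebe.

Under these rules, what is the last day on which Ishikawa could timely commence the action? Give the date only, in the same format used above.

October 10, 2006

The limitation period began to run on August 24, 2001.
4 years from August 24, 2001 is August 24, 2005.
The period was tolled for 412 days by the automatic bankruptcy stay (July 10, 2003 to August 25, 2004), pushing the deadline to October 10, 2006.
The other events in the timeline have no effect on the limitation period under the stated rules.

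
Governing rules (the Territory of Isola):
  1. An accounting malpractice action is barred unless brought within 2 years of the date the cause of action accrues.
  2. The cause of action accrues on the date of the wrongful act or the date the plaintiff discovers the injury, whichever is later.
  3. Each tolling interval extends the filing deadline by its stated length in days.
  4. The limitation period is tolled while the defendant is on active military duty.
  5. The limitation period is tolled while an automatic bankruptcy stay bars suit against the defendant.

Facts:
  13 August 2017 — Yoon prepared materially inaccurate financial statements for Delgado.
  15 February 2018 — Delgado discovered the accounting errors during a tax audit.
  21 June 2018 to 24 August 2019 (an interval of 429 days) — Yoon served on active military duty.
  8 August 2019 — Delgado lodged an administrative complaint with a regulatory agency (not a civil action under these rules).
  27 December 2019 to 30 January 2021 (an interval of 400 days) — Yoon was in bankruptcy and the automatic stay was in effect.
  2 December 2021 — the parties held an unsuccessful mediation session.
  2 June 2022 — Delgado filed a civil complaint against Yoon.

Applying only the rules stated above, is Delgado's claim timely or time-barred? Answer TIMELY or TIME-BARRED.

TIME-BARRED

The claim accrued on 15 February 2018 — the later of the 13 August 2017 act and the 15 February 2018 discovery.
The untolled deadline — 2 years after 15 February 2018 — is 15 February 2020.
Because the defendant's active military service ran from 21 June 2018 to 24 August 2019, the deadline is extended by 429 days to 19 April 2021.
The period was tolled for 400 days by the automatic bankruptcy stay (27 December 2019 to 30 January 2021), pushing the deadline to 24 May 2022.
Nothing else in the chronology tolls or restarts the period.
Delgado filed on 2 June 2022, after the 24 May 2022 deadline, so the action is time-barred.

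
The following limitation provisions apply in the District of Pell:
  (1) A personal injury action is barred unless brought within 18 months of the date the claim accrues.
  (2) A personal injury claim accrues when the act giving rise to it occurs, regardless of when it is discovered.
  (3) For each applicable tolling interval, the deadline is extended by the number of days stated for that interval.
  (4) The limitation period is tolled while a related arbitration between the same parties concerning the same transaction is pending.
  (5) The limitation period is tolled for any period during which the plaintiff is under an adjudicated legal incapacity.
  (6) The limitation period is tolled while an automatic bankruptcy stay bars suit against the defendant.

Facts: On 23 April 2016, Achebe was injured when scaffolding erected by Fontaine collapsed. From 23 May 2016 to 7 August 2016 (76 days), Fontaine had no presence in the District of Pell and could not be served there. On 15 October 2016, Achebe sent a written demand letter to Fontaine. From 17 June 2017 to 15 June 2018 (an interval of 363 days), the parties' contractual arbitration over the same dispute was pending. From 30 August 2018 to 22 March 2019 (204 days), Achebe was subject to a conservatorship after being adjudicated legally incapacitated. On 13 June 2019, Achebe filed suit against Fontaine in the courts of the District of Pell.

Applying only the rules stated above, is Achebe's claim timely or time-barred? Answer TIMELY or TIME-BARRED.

The limitation period began to run on 23 April 2016.
Adding the 18 months base period to 23 April 2016 gives a deadline of 23 October 2017, before any tolling.
The period was tolled for 363 days by the pending related arbitration (17 June 2017 to 15 June 2018), pushing the deadline to 21 October 2018.
The plaintiff's legal incapacity from 30 August 2018 to 22 March 2019 tolled the period for 204 days, extending the deadline to 13 May 2019.
No stated provision tolls the period for the defendant's absence, so the interval from 23 May 2016 to 7 August 2016 has no effect on the deadline.
None of the other events listed affects the running of the period under the stated rules.
The 13 June 2019 filing falls after the 13 May 2019 deadline; the claim is time-barred.

TIME-BARRED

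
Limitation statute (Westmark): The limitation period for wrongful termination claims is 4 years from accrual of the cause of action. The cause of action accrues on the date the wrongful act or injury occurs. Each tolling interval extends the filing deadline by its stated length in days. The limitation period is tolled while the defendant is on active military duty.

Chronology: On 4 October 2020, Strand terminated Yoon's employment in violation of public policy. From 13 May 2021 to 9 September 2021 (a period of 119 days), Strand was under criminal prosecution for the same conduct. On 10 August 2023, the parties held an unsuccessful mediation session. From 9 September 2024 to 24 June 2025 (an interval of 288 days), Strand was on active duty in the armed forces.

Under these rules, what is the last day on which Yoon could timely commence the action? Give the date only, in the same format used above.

19 July 2025

The limitation period began to run on 4 October 2020.
The untolled deadline — 4 years after 4 October 2020 — is 4 October 2024.
The period was tolled for 288 days by the defendant's active military service (9 September 2024 to 24 June 2025), pushing the deadline to 19 July 2025.
No stated provision tolls the period for a criminal prosecution, so the interval from 13 May 2021 to 9 September 2021 has no effect on the deadline.
The other events in the timeline have no effect on the limitation period under the stated rules.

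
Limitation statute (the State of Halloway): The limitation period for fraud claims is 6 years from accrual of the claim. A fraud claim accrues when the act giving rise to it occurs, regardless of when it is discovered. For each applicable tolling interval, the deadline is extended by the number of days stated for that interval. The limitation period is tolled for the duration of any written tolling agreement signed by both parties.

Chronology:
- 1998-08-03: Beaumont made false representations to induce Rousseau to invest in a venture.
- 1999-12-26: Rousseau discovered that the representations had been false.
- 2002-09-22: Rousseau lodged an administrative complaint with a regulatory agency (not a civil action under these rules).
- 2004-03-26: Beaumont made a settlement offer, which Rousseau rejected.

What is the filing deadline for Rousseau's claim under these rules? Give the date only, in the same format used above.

2004-08-03

Because the rule ties accrual to occurrence, the claim accrued on 1998-08-03, not on the 1999-12-26 discovery date.
Adding the 6 years base period to 1998-08-03 gives a deadline of 2004-08-03, before any tolling.
None of the other events listed affects the running of the period under the stated rules.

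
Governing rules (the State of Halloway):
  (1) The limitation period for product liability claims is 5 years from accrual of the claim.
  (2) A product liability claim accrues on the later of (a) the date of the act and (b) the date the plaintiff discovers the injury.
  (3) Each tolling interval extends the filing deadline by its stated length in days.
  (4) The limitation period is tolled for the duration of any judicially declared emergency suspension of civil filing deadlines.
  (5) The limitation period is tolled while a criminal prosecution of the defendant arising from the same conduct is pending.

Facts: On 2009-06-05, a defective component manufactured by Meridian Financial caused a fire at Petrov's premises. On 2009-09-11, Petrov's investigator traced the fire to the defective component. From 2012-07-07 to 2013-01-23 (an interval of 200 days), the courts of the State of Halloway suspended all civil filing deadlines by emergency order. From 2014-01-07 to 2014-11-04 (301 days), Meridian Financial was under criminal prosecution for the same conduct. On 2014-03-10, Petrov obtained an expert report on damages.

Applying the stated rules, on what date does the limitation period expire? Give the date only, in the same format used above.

The claim accrued on 2009-09-11 — the later of the 2009-06-05 act and the 2009-09-11 discovery.
5 years from 2009-09-11 is 2014-09-11.
The emergency suspension of filing deadlines from 2012-07-07 to 2013-01-23 tolled the period for 200 days, extending the deadline to 2015-03-30.
Because the pending criminal prosecution ran from 2014-01-07 to 2014-11-04, the deadline is extended by 301 days to 2016-01-25.
None of the other events listed affects the running of the period under the stated rules.

2016-01-25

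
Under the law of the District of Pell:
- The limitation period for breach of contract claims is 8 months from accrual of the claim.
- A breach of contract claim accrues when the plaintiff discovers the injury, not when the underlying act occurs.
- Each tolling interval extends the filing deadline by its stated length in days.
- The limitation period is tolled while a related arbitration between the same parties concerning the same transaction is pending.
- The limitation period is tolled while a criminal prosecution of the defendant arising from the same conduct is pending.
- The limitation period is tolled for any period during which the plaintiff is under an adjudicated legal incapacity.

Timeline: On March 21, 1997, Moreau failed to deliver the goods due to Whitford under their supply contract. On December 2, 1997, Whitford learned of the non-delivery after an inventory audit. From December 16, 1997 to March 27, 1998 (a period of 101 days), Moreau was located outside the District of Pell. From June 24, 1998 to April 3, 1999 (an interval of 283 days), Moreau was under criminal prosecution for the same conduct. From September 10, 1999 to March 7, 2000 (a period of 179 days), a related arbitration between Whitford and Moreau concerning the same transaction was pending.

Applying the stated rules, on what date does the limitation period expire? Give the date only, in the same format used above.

May 12, 1999

Under the discovery rule, the claim accrued on December 2, 1997, when Whitford discovered the injury — not on the March 21, 1997 date of the underlying act.
The untolled deadline — 8 months after December 2, 1997 — is August 2, 1998.
Because the pending criminal prosecution ran from June 24, 1998 to April 3, 1999, the deadline is extended by 283 days to May 12, 1999.
By the time the pending related arbitration began on September 10, 1999, the limitation period had already expired on May 12, 1999; that interval cannot revive it.
Although the defendant's absence ran from December 16, 1997 to March 27, 1998, the stated rules do not make that a tolling event, so it is disregarded.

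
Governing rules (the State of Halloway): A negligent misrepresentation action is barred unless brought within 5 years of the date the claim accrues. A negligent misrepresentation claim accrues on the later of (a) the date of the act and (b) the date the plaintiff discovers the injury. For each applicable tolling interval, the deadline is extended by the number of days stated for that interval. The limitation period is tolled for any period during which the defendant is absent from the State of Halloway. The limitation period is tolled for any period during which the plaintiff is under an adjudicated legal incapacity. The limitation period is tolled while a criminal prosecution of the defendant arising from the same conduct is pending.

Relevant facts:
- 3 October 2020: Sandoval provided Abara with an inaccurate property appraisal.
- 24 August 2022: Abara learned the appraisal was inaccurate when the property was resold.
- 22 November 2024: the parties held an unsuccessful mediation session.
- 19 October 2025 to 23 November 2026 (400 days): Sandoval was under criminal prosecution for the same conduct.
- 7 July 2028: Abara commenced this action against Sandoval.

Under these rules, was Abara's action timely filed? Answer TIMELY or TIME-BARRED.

The claim accrued on 24 August 2022 — the later of the 3 October 2020 act and the 24 August 2022 discovery.
The untolled deadline — 5 years after 24 August 2022 — is 24 August 2027.
The period was tolled for 400 days by the pending criminal prosecution (19 October 2025 to 23 November 2026), pushing the deadline to 27 September 2028.
None of the other events listed affects the running of the period under the stated rules.
Abara filed on 7 July 2028, before the 27 September 2028 deadline, so the action is timely.

TIMELY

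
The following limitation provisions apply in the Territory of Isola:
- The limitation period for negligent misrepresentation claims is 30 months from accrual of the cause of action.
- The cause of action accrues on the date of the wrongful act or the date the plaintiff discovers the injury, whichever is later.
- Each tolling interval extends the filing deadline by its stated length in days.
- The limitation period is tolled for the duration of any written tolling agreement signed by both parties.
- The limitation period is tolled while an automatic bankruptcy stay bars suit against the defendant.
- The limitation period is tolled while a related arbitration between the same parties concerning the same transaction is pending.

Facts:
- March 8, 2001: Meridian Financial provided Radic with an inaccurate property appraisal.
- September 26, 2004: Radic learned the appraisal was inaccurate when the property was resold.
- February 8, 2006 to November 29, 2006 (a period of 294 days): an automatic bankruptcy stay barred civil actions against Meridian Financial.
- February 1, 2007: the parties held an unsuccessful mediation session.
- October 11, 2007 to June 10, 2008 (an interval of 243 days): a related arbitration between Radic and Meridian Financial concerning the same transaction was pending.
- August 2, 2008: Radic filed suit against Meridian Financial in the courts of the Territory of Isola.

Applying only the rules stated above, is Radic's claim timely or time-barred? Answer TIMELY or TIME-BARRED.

The claim accrued on September 26, 2004 — the later of the March 8, 2001 act and the September 26, 2004 discovery.
The untolled deadline — 30 months after September 26, 2004 — is March 26, 2007.
The automatic bankruptcy stay from February 8, 2006 to November 29, 2006 tolled the period for 294 days, extending the deadline to January 14, 2008.
Because the pending related arbitration ran from October 11, 2007 to June 10, 2008, the deadline is extended by 243 days to September 13, 2008.
Nothing else in the chronology tolls or restarts the period.
Filing on August 2, 2008 beat the September 13, 2008 deadline — the action is timely.

TIMELY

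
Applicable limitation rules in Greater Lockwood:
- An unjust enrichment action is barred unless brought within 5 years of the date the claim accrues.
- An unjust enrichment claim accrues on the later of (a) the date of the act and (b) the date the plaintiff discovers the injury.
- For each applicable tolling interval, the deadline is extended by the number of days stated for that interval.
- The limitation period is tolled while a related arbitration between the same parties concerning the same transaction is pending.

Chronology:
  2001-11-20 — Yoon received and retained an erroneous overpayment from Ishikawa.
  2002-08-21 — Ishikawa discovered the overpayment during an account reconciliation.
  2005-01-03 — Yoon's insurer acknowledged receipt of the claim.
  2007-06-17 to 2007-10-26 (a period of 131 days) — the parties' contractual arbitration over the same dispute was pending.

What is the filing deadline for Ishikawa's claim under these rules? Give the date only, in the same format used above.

Because discovery on 2002-08-21 post-dates the 2001-11-20 act, accrual under the later-of rule falls on 2002-08-21.
5 years from 2002-08-21 is 2007-08-21.
Because the pending related arbitration ran from 2007-06-17 to 2007-10-26, the deadline is extended by 131 days to 2007-12-30.
The other events in the timeline have no effect on the limitation period under the stated rules.

2007-12-30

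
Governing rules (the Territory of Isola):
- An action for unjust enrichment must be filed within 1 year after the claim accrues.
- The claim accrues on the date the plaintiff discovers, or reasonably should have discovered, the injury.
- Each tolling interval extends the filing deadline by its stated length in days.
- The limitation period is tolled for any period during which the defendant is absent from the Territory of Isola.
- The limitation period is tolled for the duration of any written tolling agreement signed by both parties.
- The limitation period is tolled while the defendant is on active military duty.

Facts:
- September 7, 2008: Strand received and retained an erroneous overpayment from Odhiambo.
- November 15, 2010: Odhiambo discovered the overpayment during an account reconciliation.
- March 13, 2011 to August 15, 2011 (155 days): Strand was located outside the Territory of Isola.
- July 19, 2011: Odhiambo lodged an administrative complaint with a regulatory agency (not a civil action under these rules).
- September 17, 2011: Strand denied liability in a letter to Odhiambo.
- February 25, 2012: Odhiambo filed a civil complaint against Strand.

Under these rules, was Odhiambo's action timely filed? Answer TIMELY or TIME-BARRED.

TIMELY

Accrual is tied to discovery, so the period began on November 15, 2010 rather than on September 7, 2008 when the act occurred.
The untolled deadline — 1 year after November 15, 2010 — is November 15, 2011.
The defendant's absence from the jurisdiction from March 13, 2011 to August 15, 2011 tolled the period for 155 days, extending the deadline to April 18, 2012.
None of the other events listed affects the running of the period under the stated rules.
Filing on February 25, 2012 beat the April 18, 2012 deadline — the action is timely.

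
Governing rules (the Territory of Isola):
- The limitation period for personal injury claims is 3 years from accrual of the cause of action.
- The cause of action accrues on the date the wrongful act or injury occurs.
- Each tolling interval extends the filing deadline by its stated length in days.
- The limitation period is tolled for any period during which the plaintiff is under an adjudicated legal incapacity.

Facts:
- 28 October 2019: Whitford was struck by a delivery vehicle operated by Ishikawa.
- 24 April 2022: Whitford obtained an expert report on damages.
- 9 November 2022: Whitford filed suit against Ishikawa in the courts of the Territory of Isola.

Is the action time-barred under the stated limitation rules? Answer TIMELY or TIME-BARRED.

TIME-BARRED

The cause of action accrued on 28 October 2019, the date of the act.
3 years from 28 October 2019 is 28 October 2022.
Nothing else in the chronology tolls or restarts the period.
Filing on 9 November 2022 missed the 28 October 2022 deadline — the action is time-barred.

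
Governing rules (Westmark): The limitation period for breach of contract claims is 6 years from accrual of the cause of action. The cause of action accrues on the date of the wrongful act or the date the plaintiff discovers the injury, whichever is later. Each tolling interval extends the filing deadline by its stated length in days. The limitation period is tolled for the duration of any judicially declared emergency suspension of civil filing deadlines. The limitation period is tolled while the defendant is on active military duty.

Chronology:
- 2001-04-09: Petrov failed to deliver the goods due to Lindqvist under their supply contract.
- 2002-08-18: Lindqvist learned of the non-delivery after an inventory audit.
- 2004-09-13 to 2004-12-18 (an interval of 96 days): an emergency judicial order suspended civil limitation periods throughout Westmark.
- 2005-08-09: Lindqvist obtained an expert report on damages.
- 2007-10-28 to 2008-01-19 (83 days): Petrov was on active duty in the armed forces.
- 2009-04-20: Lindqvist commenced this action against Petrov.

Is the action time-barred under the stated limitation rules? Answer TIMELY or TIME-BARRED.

TIME-BARRED

The claim accrued on 2002-08-18 — the later of the 2001-04-09 act and the 2002-08-18 discovery.
The untolled deadline — 6 years after 2002-08-18 — is 2008-08-18.
Because the emergency suspension of filing deadlines ran from 2004-09-13 to 2004-12-18, the deadline is extended by 96 days to 2008-11-22.
Because the defendant's active military service ran from 2007-10-28 to 2008-01-19, the deadline is extended by 83 days to 2009-02-13.
The other events in the timeline have no effect on the limitation period under the stated rules.
The 2009-04-20 filing falls after the 2009-02-13 deadline; the claim is time-barred.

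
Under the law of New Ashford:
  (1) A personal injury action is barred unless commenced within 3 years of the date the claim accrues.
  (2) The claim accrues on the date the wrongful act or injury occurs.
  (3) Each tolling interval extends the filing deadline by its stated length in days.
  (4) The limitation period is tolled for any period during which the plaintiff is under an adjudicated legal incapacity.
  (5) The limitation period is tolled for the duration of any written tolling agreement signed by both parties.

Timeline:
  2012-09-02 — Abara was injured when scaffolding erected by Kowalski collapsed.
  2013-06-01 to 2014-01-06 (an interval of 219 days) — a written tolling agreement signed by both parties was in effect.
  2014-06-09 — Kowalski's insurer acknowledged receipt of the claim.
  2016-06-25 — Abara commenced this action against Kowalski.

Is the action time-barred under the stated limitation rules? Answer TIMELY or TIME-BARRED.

The claim accrued on 2012-09-02, when the wrongful act occurred.
Adding the 3 years base period to 2012-09-02 gives a deadline of 2015-09-02, before any tolling.
Because the written tolling agreement ran from 2013-06-01 to 2014-01-06, the deadline is extended by 219 days to 2016-04-08.
None of the other events listed affects the running of the period under the stated rules.
Abara filed on 2016-06-25, after the 2016-04-08 deadline, so the action is time-barred.

TIME-BARRED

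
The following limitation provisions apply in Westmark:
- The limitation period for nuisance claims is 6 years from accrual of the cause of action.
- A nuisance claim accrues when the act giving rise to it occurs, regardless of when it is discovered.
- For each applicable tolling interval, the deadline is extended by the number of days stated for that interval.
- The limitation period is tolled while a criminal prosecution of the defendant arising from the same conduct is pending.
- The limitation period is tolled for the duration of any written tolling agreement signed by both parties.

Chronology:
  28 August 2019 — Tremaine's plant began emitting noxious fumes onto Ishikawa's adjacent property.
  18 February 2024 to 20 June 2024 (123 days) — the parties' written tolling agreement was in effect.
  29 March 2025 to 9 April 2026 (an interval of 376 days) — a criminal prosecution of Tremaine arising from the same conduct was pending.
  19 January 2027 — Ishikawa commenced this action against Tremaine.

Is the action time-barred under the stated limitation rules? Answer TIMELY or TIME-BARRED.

TIME-BARRED

The cause of action accrued on 28 August 2019, the date of the act.
6 years from 28 August 2019 is 28 August 2025.
The period was tolled for 123 days by the written tolling agreement (18 February 2024 to 20 June 2024), pushing the deadline to 29 December 2025.
Because the pending criminal prosecution ran from 29 March 2025 to 9 April 2026, the deadline is extended by 376 days to 9 January 2027.
Filing on 19 January 2027 missed the 9 January 2027 deadline — the action is time-barred.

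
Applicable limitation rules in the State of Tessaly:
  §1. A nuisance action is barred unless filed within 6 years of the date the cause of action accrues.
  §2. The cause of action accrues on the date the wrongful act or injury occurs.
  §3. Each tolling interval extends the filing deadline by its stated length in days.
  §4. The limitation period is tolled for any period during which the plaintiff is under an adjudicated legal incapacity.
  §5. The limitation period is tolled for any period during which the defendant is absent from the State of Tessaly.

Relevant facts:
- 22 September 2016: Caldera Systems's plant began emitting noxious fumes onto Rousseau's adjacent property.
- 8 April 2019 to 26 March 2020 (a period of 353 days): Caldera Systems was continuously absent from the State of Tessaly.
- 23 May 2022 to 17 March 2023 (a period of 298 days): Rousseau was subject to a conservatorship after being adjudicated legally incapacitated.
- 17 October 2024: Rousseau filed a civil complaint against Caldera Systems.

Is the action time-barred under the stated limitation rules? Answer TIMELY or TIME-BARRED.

The limitation period began to run on 22 September 2016.
6 years from 22 September 2016 is 22 September 2022.
The defendant's absence from the jurisdiction from 8 April 2019 to 26 March 2020 tolled the period for 353 days, extending the deadline to 10 September 2023.
The period was tolled for 298 days by the plaintiff's legal incapacity (23 May 2022 to 17 March 2023), pushing the deadline to 4 July 2024.
Filing on 17 October 2024 missed the 4 July 2024 deadline — the action is time-barred.

TIME-BARRED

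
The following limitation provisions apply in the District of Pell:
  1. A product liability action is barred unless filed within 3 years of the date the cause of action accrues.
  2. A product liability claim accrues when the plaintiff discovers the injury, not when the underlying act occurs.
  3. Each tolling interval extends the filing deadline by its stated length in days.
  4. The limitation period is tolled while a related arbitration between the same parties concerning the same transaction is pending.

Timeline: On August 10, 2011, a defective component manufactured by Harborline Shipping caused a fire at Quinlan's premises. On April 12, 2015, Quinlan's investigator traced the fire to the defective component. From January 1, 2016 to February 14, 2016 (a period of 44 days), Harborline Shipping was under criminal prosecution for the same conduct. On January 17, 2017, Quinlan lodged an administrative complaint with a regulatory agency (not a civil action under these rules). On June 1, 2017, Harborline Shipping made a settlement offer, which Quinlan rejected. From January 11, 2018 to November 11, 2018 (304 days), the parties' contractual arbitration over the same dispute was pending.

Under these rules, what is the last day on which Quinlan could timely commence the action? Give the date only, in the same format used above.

Under the discovery rule, the claim accrued on April 12, 2015, when Quinlan discovered the injury — not on the August 10, 2011 date of the underlying act.
Adding the 3 years base period to April 12, 2015 gives a deadline of April 12, 2018, before any tolling.
The pending related arbitration from January 11, 2018 to November 11, 2018 tolled the period for 304 days, extending the deadline to February 10, 2019.
The pending criminal prosecution from January 1, 2016 to February 14, 2016 does not toll the period, because no stated rule makes a criminal prosecution a tolling event.
None of the other events listed affects the running of the period under the stated rules.

February 10, 2019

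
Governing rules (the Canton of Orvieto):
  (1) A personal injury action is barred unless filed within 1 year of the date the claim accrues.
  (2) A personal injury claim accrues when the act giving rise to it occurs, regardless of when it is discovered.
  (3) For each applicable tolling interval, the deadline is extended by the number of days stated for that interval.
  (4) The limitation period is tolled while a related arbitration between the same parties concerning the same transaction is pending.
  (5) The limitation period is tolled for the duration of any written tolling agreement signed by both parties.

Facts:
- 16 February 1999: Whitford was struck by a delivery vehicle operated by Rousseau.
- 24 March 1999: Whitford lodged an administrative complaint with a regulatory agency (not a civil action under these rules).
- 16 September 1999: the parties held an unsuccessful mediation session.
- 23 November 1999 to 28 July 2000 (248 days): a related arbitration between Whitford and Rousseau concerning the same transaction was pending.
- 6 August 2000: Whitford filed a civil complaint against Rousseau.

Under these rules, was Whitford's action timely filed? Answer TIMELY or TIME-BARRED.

The claim accrued on 16 February 1999, when the wrongful act occurred.
1 year from 16 February 1999 is 16 February 2000.
The period was tolled for 248 days by the pending related arbitration (23 November 1999 to 28 July 2000), pushing the deadline to 21 October 2000.
None of the other events listed affects the running of the period under the stated rules.
Whitford filed on 6 August 2000, before the 21 October 2000 deadline, so the action is timely.

TIMELY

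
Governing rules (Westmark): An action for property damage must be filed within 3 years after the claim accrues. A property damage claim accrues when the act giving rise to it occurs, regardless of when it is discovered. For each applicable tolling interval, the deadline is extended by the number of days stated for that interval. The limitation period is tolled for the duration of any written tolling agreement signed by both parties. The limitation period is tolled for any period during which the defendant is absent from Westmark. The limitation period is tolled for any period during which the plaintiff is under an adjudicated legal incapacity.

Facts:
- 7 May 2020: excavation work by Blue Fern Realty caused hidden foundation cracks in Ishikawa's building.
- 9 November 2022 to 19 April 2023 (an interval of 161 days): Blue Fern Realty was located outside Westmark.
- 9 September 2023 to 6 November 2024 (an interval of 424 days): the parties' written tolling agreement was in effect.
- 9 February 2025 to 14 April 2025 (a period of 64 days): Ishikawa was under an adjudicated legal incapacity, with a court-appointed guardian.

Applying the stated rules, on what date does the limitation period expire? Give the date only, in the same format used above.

12 December 2024

The claim accrued on 7 May 2020, the date of the act.
Adding the 3 years base period to 7 May 2020 gives a deadline of 7 May 2023, before any tolling.
The defendant's absence from the jurisdiction from 9 November 2022 to 19 April 2023 tolled the period for 161 days, extending the deadline to 15 October 2023.
The written tolling agreement from 9 September 2023 to 6 November 2024 tolled the period for 424 days, extending the deadline to 12 December 2024.
The plaintiff's legal incapacity from 9 February 2025 to 14 April 2025 began after the period had already run on 12 December 2024, so it has no tolling effect.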